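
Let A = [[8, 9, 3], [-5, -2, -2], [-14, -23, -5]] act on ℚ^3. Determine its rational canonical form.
The invariant factors of A (the non-unit diagonal entries of the Smith normal form of xI - A over ℚ[x]) are x(x^2 - x - 5), each dividing the next. The characteristic polynomial is their product, x(x^2 - x - 5).

The rational canonical form is the block-diagonal matrix of companion matrices C(f_i):
R = [[0, 0, 0], [1, 0, 5], [0, 1, 1]].

Note the characteristic polynomial does not split into linear factors over ℚ, so A has no Jordan form over ℚ; the rational canonical form exists over any field.

R = [[0, 0, 0], [1, 0, 5], [0, 1, 1]]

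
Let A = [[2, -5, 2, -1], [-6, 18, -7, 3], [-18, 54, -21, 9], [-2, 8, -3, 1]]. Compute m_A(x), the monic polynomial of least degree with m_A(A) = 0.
The characteristic polynomial factors as x^4. The minimal polynomial is ∏(x - λ)^{k_λ} where k_λ is the size of the largest Jordan block at λ.

For λ = 0: rank(A) = 2, and the largest Jordan block has size 2 (the smallest k with rank(A^k) = rank(A^(k+1))).

So m_A(x) = x^2.

m_A(x) = x^2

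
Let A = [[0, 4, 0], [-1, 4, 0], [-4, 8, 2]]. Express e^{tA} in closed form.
A has Jordan form J = [[2, 1, 0], [0, 2, 0], [0, 0, 2]] with A = PJP^{-1}, so e^{tA} = P e^{tJ} P^{-1}.

For a Jordan block J_k(λ), e^{tJ_k(λ)} = e^{λt} · (I + tN + t^2 N^2/2! + ... + t^{k-1} N^{k-1}/(k-1)!) where N is the nilpotent superdiagonal part.

Assembling the blocks and conjugating back gives the entries of e^{tA} as shown above.

e^{tA} = [[(1 - 2*t)*e^{2*t}, 4*t*e^{2*t}, 0], [-t*e^{2*t}, (2*t + 1)*e^{2*t}, 0], [-4*t*e^{2*t}, 8*t*e^{2*t}, e^{2*t}]]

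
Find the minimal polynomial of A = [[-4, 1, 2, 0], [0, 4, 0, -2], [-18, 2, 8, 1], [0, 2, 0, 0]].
m_A(x) = (x - 2)^2

The characteristic polynomial factors as (x - 2)^4. The minimal polynomial is ∏(x - λ)^{k_λ} where k_λ is the size of the largest Jordan block at λ.

For λ = 2: rank(A - 2I) = 2, and the largest Jordan block has size 2 (the smallest k with rank((A - 2I)^k) = rank((A - 2I)^(k+1))).

So m_A(x) = (x - 2)^2.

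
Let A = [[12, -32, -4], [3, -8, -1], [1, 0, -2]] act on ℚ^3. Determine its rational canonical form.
The invariant factors of A (the non-unit diagonal entries of the Smith normal form of xI - A over ℚ[x]) are x(x^2 - 2x - 4), each dividing the next. The characteristic polynomial is their product, x(x^2 - 2x - 4).

The rational canonical form is the block-diagonal matrix of companion matrices C(f_i):
R = [[0, 0, 0], [1, 0, 4], [0, 1, 2]].

Note the characteristic polynomial does not split into linear factors over ℚ, so A has no Jordan form over ℚ; the rational canonical form exists over any field.

R = [[0, 0, 0], [1, 0, 4], [0, 1, 2]]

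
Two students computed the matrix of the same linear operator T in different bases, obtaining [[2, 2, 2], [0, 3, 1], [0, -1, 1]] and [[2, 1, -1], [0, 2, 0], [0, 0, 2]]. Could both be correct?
Two matrices over a field are similar if and only if they have the same invariant factors.

Both A and B have characteristic polynomial (x - 2)^3 and minimal polynomial (x - 2)^2. Computing further, both have invariant factors x - 2, (x - 2)^2. Hence A and B are similar.

Yes.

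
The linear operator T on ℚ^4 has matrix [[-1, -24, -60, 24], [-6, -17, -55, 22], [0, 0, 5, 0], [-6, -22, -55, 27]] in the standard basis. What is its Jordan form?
The characteristic polynomial is det(xI - A) = (x - 5)^3(x + 1), so the eigenvalues are -1 (algebraic multiplicity 1), 5 (algebraic multiplicity 3).

For λ = -1: algebraic multiplicity 1 gives one 1×1 block.

For λ = 5: rank(A - 5I) = 2, rank((A - 5I)^2) = 1. The eigenspace has dimension 4 - 2 = 2, so there are 2 Jordan blocks; the rank sequence gives block sizes [2, 1].

Assembling the blocks gives the Jordan form J above.

J = [[-1, 0, 0, 0], [0, 5, 1, 0], [0, 0, 5, 0], [0, 0, 0, 5]]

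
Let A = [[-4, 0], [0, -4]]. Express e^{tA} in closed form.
A has Jordan form J = [[-4, 0], [0, -4]] with A = PJP^{-1}, so e^{tA} = P e^{tJ} P^{-1}.

For a Jordan block J_k(λ), e^{tJ_k(λ)} = e^{λt} · (I + tN + t^2 N^2/2! + ... + t^{k-1} N^{k-1}/(k-1)!) where N is the nilpotent superdiagonal part.

Assembling the blocks and conjugating back gives the entries of e^{tA} as shown above.

e^{tA} = [[e^{-4*t}, 0], [0, e^{-4*t}]]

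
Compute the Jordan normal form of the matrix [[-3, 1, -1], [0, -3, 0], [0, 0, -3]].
J = [[-3, 1, 0], [0, -3, 0], [0, 0, -3]]

The characteristic polynomial is det(xI - A) = (x + 3)^3, so the eigenvalues are -3 (algebraic multiplicity 3).

For λ = -3: rank(A + 3I) = 1, rank((A + 3I)^2) = 0. The eigenspace has dimension 3 - 1 = 2, so there are 2 Jordan blocks; the rank sequence gives block sizes [2, 1].

Assembling the blocks gives the Jordan form J above.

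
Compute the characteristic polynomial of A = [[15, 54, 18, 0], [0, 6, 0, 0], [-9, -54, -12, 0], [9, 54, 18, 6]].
xI - A = [[x - 15, -54, -18, 0], [0, x - 6, 0, 0], [9, 54, x + 12, 0], [-9, -54, -18, x - 6]].

Expanding det(xI - A) along the first row:
det(xI - A) = + (x - 15)·det([[x - 6, 0, 0], [54, x + 12, 0], [-54, -18, x - 6]]) - (-54)·det([[0, 0, 0], [9, x + 12, 0], [-9, -18, x - 6]]) + (-18)·det([[0, x - 6, 0], [9, 54, 0], [-9, -54, x - 6]]) - (0)·det([[0, x - 6, 0], [9, 54, x + 12], [-9, -54, -18]]).

Evaluating gives χ_A(x) = x^4 - 15x^3 + 54x^2 + 108x - 648 = (x - 6)^3(x + 3).

χ_A(x) = (x - 6)^3(x + 3)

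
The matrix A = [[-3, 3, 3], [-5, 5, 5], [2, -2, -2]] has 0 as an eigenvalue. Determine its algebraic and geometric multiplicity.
The characteristic polynomial is x^3, so the factor x appears with exponent 3: the algebraic multiplicity is 3.

rank(A) = 1, so the eigenspace has dimension 3 - 1 = 2: the geometric multiplicity is 2.

Since 2 < 3, A is not diagonalizable.

algebraic multiplicity 3, geometric multiplicity 2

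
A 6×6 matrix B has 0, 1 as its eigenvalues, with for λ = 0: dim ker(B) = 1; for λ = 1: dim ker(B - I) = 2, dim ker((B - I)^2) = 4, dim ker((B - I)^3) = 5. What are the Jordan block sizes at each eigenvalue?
λ = 0: successive nullity increments [1] count blocks of size ≥ k; block sizes are [1].
λ = 1: successive nullity increments [2, 2, 1] count blocks of size ≥ k; block sizes are [3, 2].

Jordan blocks: (0, 1), (1, 3), (1, 2)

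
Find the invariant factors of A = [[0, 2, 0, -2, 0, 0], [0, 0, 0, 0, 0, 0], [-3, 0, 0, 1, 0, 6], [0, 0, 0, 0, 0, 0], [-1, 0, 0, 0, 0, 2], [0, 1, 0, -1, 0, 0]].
x^2, x^2, x^2

The Jordan structure of A has elementary divisors x^2, x^2, x^2. Arranging the block sizes at each eigenvalue in decreasing order and taking row products gives the invariant factors.

Invariant factors (smallest first, each dividing the next): x^2, x^2, x^2.

Check: the last factor x^2 is the minimal polynomial, and the product x^6 is the characteristic polynomial.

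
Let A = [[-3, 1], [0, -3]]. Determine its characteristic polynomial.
xI - A = [[x + 3, -1], [0, x + 3]].

Expanding det(xI - A) along the first row:
det(xI - A) = + (x + 3)·det([[x + 3]]) - (-1)·det([[0]]).

Evaluating gives χ_A(x) = x^2 + 6x + 9 = (x + 3)^2.

χ_A(x) = (x + 3)^2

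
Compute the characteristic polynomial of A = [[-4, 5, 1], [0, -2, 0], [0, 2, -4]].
xI - A = [[x + 4, -5, -1], [0, x + 2, 0], [0, -2, x + 4]].

Expanding det(xI - A) along the first row:
det(xI - A) = + (x + 4)·det([[x + 2, 0], [-2, x + 4]]) - (-5)·det([[0, 0], [0, x + 4]]) + (-1)·det([[0, x + 2], [0, -2]]).

Evaluating gives χ_A(x) = x^3 + 10x^2 + 32x + 32 = (x + 2)(x + 4)^2.

χ_A(x) = (x + 2)(x + 4)^2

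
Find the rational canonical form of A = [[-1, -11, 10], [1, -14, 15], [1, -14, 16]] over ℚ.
The invariant factors of A (the non-unit diagonal entries of the Smith normal form of xI - A over ℚ[x]) are (x - 5)(x^2 + 4x + 5), each dividing the next. The characteristic polynomial is their product, (x - 5)(x^2 + 4x + 5).

The rational canonical form is the block-diagonal matrix of companion matrices C(f_i):
R = [[0, 0, 25], [1, 0, 15], [0, 1, 1]].

Note the characteristic polynomial does not split into linear factors over ℚ, so A has no Jordan form over ℚ; the rational canonical form exists over any field.

R = [[0, 0, 25], [1, 0, 15], [0, 1, 1]]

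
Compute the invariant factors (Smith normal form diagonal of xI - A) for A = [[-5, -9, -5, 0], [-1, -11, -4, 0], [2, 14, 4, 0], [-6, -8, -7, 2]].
(x - 2)(x + 4)^3

The Jordan structure of A has elementary divisors (x + 4)^3, (x - 2). Arranging the block sizes at each eigenvalue in decreasing order and taking row products gives the invariant factors.

Invariant factors (smallest first, each dividing the next): (x - 2)(x + 4)^3.

Check: the last factor (x - 2)(x + 4)^3 is the minimal polynomial, and the product (x - 2)(x + 4)^3 is the characteristic polynomial.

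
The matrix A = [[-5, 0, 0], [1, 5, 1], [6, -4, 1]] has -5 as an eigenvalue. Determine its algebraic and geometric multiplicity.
The characteristic polynomial is (x - 3)^2(x + 5), so the factor x + 5 appears with exponent 1: the algebraic multiplicity is 1.

rank(A + 5I) = 2, so the eigenspace has dimension 3 - 2 = 1: the geometric multiplicity is 1.

algebraic multiplicity 1, geometric multiplicity 1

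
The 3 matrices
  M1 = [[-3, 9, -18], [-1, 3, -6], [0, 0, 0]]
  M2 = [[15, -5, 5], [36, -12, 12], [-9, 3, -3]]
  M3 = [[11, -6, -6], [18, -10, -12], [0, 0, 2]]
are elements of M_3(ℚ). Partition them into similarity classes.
2 classes: {M1, M2}, {M3}

Characteristic polynomials: χ_{M1} = x^3, χ_{M2} = x^3, χ_{M3} = (x - 2)^2(x + 1).

{M1, M2}: invariant factors x, x^2.

{M3}: invariant factors x - 2, (x - 2)(x + 1).

Matrices are similar if and only if their invariant-factor lists agree; the partition into similarity classes is {M1, M2}, {M3}.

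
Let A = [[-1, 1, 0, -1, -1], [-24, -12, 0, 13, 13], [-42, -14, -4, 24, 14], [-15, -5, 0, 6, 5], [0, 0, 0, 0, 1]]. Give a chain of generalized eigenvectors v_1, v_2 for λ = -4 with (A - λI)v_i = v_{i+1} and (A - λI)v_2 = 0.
We seek v_1 ∈ ker((A + 4I)^2) \ ker(A + 4I), then set v_{i+1} = (A + 4I) v_i.

One such chain is v_1 = [[0, 2, 4, 1, 0]]^T, v_2 = [[1, -3, -4, 0, 0]]^T. Check: (A + 4I) v_2 = [[0, 0, 0, 0, 0]]^T = 0.

v_1 = [[0, 2, 4, 1, 0]]^T, v_2 = [[1, -3, -4, 0, 0]]^T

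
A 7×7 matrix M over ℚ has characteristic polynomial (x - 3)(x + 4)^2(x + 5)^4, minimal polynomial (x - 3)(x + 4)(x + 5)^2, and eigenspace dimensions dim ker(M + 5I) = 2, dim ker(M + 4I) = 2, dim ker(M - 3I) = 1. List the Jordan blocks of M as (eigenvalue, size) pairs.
Jordan blocks: (-5, 2), (-5, 2), (-4, 1), (-4, 1), (3, 1)

λ = -5: algebraic multiplicity 4 (exponent in χ_M), largest block size 2 (exponent in m_M), 2 blocks (geometric multiplicity). These force block sizes [2, 2].
λ = -4: algebraic multiplicity 2 (exponent in χ_M), largest block size 1 (exponent in m_M), 2 blocks (geometric multiplicity). These force block sizes [1, 1].
λ = 3: algebraic multiplicity 1 (exponent in χ_M), largest block size 1 (exponent in m_M), 1 block (geometric multiplicity). This forces block sizes [1].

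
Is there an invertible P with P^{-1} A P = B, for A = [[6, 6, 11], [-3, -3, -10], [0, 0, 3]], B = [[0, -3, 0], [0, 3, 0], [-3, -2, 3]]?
Yes.

Two matrices over a field are similar if and only if they have the same invariant factors.

Both A and B have characteristic polynomial x(x - 3)^2 and minimal polynomial x(x - 3)^2. Computing further, both have invariant factors x(x - 3)^2. Hence A and B are similar.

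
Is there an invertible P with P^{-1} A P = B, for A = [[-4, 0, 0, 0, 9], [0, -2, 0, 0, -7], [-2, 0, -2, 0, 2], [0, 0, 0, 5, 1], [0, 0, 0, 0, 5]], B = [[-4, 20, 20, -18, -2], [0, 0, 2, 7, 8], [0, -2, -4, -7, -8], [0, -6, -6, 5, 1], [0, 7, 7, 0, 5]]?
No.

Both have characteristic polynomial (x - 5)^2(x + 2)^2(x + 4), but the minimal polynomial of A is (x - 5)^2(x + 2)(x + 4) while the minimal polynomial of B is (x - 5)^2(x + 2)^2(x + 4). The minimal polynomial is a similarity invariant, so A and B are not similar.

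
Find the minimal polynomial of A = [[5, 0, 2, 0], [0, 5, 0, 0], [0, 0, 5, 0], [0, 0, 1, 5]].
The characteristic polynomial factors as (x - 5)^4. The minimal polynomial is ∏(x - λ)^{k_λ} where k_λ is the size of the largest Jordan block at λ.

For λ = 5: rank(A - 5I) = 1, and the largest Jordan block has size 2 (the smallest k with rank((A - 5I)^k) = rank((A - 5I)^(k+1))).

So m_A(x) = (x - 5)^2.

m_A(x) = (x - 5)^2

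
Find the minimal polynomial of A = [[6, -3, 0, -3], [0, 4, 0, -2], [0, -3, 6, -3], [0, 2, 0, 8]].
m_A(x) = (x - 6)^2

The characteristic polynomial factors as (x - 6)^4. The minimal polynomial is ∏(x - λ)^{k_λ} where k_λ is the size of the largest Jordan block at λ.

For λ = 6: rank(A - 6I) = 1, and the largest Jordan block has size 2 (the smallest k with rank((A - 6I)^k) = rank((A - 6I)^(k+1))).

So m_A(x) = (x - 6)^2.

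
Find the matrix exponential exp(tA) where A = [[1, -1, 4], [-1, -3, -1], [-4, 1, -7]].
e^{tA} = [[(t^2 + 8*t + 2)*e^{-3*t}/2, -t*e^{-3*t}, t*(t + 8)*e^{-3*t}/2], [-t*e^{-3*t}, e^{-3*t}, -t*e^{-3*t}], [t*(-t - 8)*e^{-3*t}/2, t*e^{-3*t}, (-t^2 - 8*t + 2)*e^{-3*t}/2]]

A has Jordan form J = [[-3, 1, 0], [0, -3, 1], [0, 0, -3]] with A = PJP^{-1}, so e^{tA} = P e^{tJ} P^{-1}.

For a Jordan block J_k(λ), e^{tJ_k(λ)} = e^{λt} · (I + tN + t^2 N^2/2! + ... + t^{k-1} N^{k-1}/(k-1)!) where N is the nilpotent superdiagonal part.

Assembling the blocks and conjugating back gives the entries of e^{tA} as shown above.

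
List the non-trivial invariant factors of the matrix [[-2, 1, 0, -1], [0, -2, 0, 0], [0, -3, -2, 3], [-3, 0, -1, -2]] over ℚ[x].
The Jordan structure of A has elementary divisors (x + 2)^3, (x + 2). Arranging the block sizes at each eigenvalue in decreasing order and taking row products gives the invariant factors.

Invariant factors (smallest first, each dividing the next): x + 2, (x + 2)^3.

Check: the last factor (x + 2)^3 is the minimal polynomial, and the product (x + 2)^4 is the characteristic polynomial.

x + 2, (x + 2)^3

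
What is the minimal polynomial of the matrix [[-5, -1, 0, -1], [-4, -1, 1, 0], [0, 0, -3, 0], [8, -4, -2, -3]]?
The characteristic polynomial factors as (x + 3)^4. The minimal polynomial is ∏(x - λ)^{k_λ} where k_λ is the size of the largest Jordan block at λ.

For λ = -3: rank(A + 3I) = 2, and the largest Jordan block has size 3 (the smallest k with rank((A + 3I)^k) = rank((A + 3I)^(k+1))).

So m_A(x) = (x + 3)^3.

m_A(x) = (x + 3)^3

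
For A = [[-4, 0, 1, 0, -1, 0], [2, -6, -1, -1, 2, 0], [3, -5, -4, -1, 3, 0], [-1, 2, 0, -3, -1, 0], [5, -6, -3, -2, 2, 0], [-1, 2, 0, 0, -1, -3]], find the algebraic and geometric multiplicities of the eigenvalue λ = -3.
The characteristic polynomial is (x + 3)^6, so the factor x + 3 appears with exponent 6: the algebraic multiplicity is 6.

rank(A + 3I) = 3, so the eigenspace has dimension 6 - 3 = 3: the geometric multiplicity is 3.

Since 3 < 6, A is not diagonalizable.

algebraic multiplicity 6, geometric multiplicity 3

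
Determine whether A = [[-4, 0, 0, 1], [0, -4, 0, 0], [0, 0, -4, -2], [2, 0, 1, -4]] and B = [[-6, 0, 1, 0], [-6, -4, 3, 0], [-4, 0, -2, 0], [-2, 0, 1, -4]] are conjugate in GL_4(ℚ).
No.

Both have characteristic polynomial (x + 4)^4, but the minimal polynomial of A is (x + 4)^3 while the minimal polynomial of B is (x + 4)^2. The minimal polynomial is a similarity invariant, so A and B are not similar.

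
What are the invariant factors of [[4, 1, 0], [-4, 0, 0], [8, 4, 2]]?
The Jordan structure of A has elementary divisors (x - 2)^2, (x - 2). Arranging the block sizes at each eigenvalue in decreasing order and taking row products gives the invariant factors.

Invariant factors (smallest first, each dividing the next): x - 2, (x - 2)^2.

Check: the last factor (x - 2)^2 is the minimal polynomial, and the product (x - 2)^3 is the characteristic polynomial.

x - 2, (x - 2)^2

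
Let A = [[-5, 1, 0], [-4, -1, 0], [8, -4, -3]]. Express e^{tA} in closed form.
e^{tA} = [[(1 - 2*t)*e^{-3*t}, t*e^{-3*t}, 0], [-4*t*e^{-3*t}, (2*t + 1)*e^{-3*t}, 0], [8*t*e^{-3*t}, -4*t*e^{-3*t}, e^{-3*t}]]

A has Jordan form J = [[-3, 1, 0], [0, -3, 0], [0, 0, -3]] with A = PJP^{-1}, so e^{tA} = P e^{tJ} P^{-1}.

For a Jordan block J_k(λ), e^{tJ_k(λ)} = e^{λt} · (I + tN + t^2 N^2/2! + ... + t^{k-1} N^{k-1}/(k-1)!) where N is the nilpotent superdiagonal part.

Assembling the blocks and conjugating back gives the entries of e^{tA} as shown above.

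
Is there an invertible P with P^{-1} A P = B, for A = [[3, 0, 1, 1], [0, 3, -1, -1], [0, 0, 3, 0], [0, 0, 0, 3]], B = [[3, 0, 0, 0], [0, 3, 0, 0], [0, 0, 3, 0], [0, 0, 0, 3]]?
No.

Both have characteristic polynomial (x - 3)^4, but the minimal polynomial of A is (x - 3)^2 while the minimal polynomial of B is x - 3. The minimal polynomial is a similarity invariant, so A and B are not similar.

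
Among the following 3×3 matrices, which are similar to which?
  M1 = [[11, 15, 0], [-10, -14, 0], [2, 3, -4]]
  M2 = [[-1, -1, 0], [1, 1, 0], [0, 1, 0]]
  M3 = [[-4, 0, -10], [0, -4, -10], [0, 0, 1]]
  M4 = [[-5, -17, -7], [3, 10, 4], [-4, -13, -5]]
3 classes: {M1}, {M2, M4}, {M3}

Characteristic polynomials: χ_{M1} = (x - 1)(x + 4)^2, χ_{M2} = x^3, χ_{M3} = (x - 1)(x + 4)^2, χ_{M4} = x^3.

{M1}: invariant factors (x - 1)(x + 4)^2.

{M2, M4}: invariant factors x^3.

{M3}: invariant factors x + 4, (x - 1)(x + 4).

Matrices are similar if and only if their invariant-factor lists agree; the partition into similarity classes is {M1}, {M2, M4}, {M3}.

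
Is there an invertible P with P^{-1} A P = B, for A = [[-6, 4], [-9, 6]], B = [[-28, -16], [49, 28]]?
Two matrices over a field are similar if and only if they have the same invariant factors.

Both A and B have characteristic polynomial x^2 and minimal polynomial x^2. Computing further, both have invariant factors x^2. Hence A and B are similar.

Yes.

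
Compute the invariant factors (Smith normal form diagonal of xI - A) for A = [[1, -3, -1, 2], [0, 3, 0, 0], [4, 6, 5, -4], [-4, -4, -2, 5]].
The Jordan structure of A has elementary divisors (x - 3)^2, (x - 3), (x - 5). Arranging the block sizes at each eigenvalue in decreasing order and taking row products gives the invariant factors.

Invariant factors (smallest first, each dividing the next): x - 3, (x - 5)(x - 3)^2.

Check: the last factor (x - 5)(x - 3)^2 is the minimal polynomial, and the product (x - 5)(x - 3)^3 is the characteristic polynomial.

x - 3, (x - 5)(x - 3)^2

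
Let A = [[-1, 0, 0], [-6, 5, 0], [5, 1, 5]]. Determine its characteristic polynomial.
xI - A = [[x + 1, 0, 0], [6, x - 5, 0], [-5, -1, x - 5]].

Expanding det(xI - A) along the first row:
det(xI - A) = + (x + 1)·det([[x - 5, 0], [-1, x - 5]]) - (0)·det([[6, 0], [-5, x - 5]]) + (0)·det([[6, x - 5], [-5, -1]]).

Evaluating gives χ_A(x) = x^3 - 9x^2 + 15x + 25 = (x - 5)^2(x + 1).

χ_A(x) = (x - 5)^2(x + 1)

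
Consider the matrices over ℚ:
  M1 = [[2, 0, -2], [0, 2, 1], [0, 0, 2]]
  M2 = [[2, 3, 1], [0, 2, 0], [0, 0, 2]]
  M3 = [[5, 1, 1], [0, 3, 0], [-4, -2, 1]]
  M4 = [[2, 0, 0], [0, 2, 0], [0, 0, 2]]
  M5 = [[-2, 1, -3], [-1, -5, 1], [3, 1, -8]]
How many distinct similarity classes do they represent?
4 classes: {M1, M2}, {M3}, {M4}, {M5}

Characteristic polynomials: χ_{M1} = (x - 2)^3, χ_{M2} = (x - 2)^3, χ_{M3} = (x - 3)^3, χ_{M4} = (x - 2)^3, χ_{M5} = (x + 5)^3.

{M1, M2}: invariant factors x - 2, (x - 2)^2.

{M3}: invariant factors x - 3, (x - 3)^2.

{M4}: invariant factors x - 2, x - 2, x - 2.

{M5}: invariant factors (x + 5)^3.

Matrices are similar if and only if their invariant-factor lists agree; the partition into similarity classes is {M1, M2}, {M3}, {M4}, {M5}.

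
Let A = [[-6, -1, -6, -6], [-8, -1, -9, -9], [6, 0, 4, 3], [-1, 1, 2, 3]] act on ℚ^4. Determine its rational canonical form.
The invariant factors of A (the non-unit diagonal entries of the Smith normal form of xI - A over ℚ[x]) are x - 1, (x - 1)^2(x + 3), each dividing the next. The characteristic polynomial is their product, (x - 1)^3(x + 3).

The rational canonical form is the block-diagonal matrix of companion matrices C(f_i):
R = [[1, 0, 0, 0], [0, 0, 0, -3], [0, 1, 0, 5], [0, 0, 1, -1]].

R = [[1, 0, 0, 0], [0, 0, 0, -3], [0, 1, 0, 5], [0, 0, 1, -1]]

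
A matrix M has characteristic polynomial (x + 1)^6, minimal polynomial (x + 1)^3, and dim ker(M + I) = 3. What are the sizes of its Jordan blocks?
λ = -1: algebraic multiplicity 6 (exponent in χ_M), largest block size 3 (exponent in m_M), 3 blocks (geometric multiplicity). These force block sizes [3, 2, 1].

Jordan blocks: (-1, 3), (-1, 2), (-1, 1)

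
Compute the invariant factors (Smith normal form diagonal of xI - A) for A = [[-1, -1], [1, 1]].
The Jordan structure of A has elementary divisors x^2. Arranging the block sizes at each eigenvalue in decreasing order and taking row products gives the invariant factors.

Invariant factors (smallest first, each dividing the next): x^2.

Check: the last factor x^2 is the minimal polynomial, and the product x^2 is the characteristic polynomial.

x^2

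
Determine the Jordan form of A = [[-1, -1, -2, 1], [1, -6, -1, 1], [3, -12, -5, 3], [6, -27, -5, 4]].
J = [[-2, 1, 0, 0], [0, -2, 0, 0], [0, 0, -2, 1], [0, 0, 0, -2]]

The characteristic polynomial is det(xI - A) = (x + 2)^4, so the eigenvalues are -2 (algebraic multiplicity 4).

For λ = -2: rank(A + 2I) = 2, rank((A + 2I)^2) = 0. The eigenspace has dimension 4 - 2 = 2, so there are 2 Jordan blocks; the rank sequence gives block sizes [2, 2].

Assembling the blocks gives the Jordan form J above.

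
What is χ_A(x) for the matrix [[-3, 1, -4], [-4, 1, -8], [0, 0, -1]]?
xI - A = [[x + 3, -1, 4], [4, x - 1, 8], [0, 0, x + 1]].

Expanding det(xI - A) along the first row:
det(xI - A) = + (x + 3)·det([[x - 1, 8], [0, x + 1]]) - (-1)·det([[4, 8], [0, x + 1]]) + (4)·det([[4, x - 1], [0, 0]]).

Evaluating gives χ_A(x) = x^3 + 3x^2 + 3x + 1 = (x + 1)^3.

χ_A(x) = (x + 1)^3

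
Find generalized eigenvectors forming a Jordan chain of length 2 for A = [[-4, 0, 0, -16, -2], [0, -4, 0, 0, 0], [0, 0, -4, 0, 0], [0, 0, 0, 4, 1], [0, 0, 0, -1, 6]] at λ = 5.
v_1 = [[0, 0, 0, 0, 1]]^T, v_2 = [[-2, 0, 0, 1, 1]]^T

We seek v_1 ∈ ker((A - 5I)^2) \ ker(A - 5I), then set v_{i+1} = (A - 5I) v_i.

One such chain is v_1 = [[0, 0, 0, 0, 1]]^T, v_2 = [[-2, 0, 0, 1, 1]]^T. Check: (A - 5I) v_2 = [[0, 0, 0, 0, 0]]^T = 0.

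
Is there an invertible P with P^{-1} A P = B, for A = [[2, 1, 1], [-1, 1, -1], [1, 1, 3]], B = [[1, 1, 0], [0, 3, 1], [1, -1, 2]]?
Yes.

Two matrices over a field are similar if and only if they have the same invariant factors.

Both A and B have characteristic polynomial (x - 2)^3 and minimal polynomial (x - 2)^3. Computing further, both have invariant factors (x - 2)^3. Hence A and B are similar.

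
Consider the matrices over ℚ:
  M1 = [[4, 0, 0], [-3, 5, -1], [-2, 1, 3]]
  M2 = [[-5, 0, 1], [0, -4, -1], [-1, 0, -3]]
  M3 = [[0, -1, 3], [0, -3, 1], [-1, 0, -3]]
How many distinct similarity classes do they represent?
Characteristic polynomials: χ_{M1} = (x - 4)^3, χ_{M2} = (x + 4)^3, χ_{M3} = (x + 2)^3.

{M1}: invariant factors (x - 4)^3.

{M2}: invariant factors (x + 4)^3.

{M3}: invariant factors (x + 2)^3.

Matrices are similar if and only if their invariant-factor lists agree; the partition into similarity classes is {M1}, {M2}, {M3}.

3 classes: {M1}, {M2}, {M3}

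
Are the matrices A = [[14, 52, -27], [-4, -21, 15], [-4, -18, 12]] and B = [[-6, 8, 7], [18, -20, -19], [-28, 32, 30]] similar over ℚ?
trace(A) = 5 but trace(B) = 4. The trace is a similarity invariant, so A and B are not similar.

No.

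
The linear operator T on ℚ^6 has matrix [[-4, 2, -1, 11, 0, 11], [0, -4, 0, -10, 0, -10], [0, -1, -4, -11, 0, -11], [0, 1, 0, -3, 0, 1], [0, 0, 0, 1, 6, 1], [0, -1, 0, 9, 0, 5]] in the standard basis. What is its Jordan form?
J = [[-4, 1, 0, 0, 0, 0], [0, -4, 1, 0, 0, 0], [0, 0, -4, 0, 0, 0], [0, 0, 0, -4, 0, 0], [0, 0, 0, 0, 6, 1], [0, 0, 0, 0, 0, 6]]

The characteristic polynomial is det(xI - A) = (x - 6)^2(x + 4)^4, so the eigenvalues are -4 (algebraic multiplicity 4), 6 (algebraic multiplicity 2).

For λ = -4: rank(A + 4I) = 4, rank((A + 4I)^2) = 3, rank((A + 4I)^3) = 2. The eigenspace has dimension 6 - 4 = 2, so there are 2 Jordan blocks; the rank sequence gives block sizes [3, 1].

For λ = 6: rank(A - 6I) = 5, rank((A - 6I)^2) = 4. The eigenspace has dimension 6 - 5 = 1, so there is 1 Jordan block; the rank sequence gives block sizes [2].

Assembling the blocks gives the Jordan form J above.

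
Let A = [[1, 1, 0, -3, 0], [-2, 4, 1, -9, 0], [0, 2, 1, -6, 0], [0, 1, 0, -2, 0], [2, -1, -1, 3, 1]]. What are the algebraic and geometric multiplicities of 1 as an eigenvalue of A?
The characteristic polynomial is (x - 1)^5, so the factor x - 1 appears with exponent 5: the algebraic multiplicity is 5.

rank(A - I) = 2, so the eigenspace has dimension 5 - 2 = 3: the geometric multiplicity is 3.

Since 3 < 5, A is not diagonalizable.

algebraic multiplicity 5, geometric multiplicity 3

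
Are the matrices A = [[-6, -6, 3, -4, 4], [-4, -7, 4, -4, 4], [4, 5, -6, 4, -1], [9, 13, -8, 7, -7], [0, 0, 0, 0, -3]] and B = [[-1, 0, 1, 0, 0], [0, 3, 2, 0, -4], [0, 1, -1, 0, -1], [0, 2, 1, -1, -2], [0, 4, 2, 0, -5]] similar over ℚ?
No.

trace(A) = -15 but trace(B) = -5. The trace is a similarity invariant, so A and B are not similar.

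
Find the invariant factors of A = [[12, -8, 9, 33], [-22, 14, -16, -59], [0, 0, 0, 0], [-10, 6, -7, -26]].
x, x^3

The Jordan structure of A has elementary divisors x^3, x. Arranging the block sizes at each eigenvalue in decreasing order and taking row products gives the invariant factors.

Invariant factors (smallest first, each dividing the next): x, x^3.

Check: the last factor x^3 is the minimal polynomial, and the product x^4 is the characteristic polynomial.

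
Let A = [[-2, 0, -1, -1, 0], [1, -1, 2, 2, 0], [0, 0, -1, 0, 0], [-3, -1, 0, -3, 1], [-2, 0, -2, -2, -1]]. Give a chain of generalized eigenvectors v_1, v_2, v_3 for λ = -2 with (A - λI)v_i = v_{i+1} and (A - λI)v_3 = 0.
v_1 = [[0, 0, 0, 1, 0]]^T, v_2 = [[-1, 2, 0, -1, -2]]^T, v_3 = [[1, -1, 0, 0, 2]]^T

We seek v_1 ∈ ker((A + 2I)^3) \ ker((A + 2I)^2), then set v_{i+1} = (A + 2I) v_i.

One such chain is v_1 = [[0, 0, 0, 1, 0]]^T, v_2 = [[-1, 2, 0, -1, -2]]^T, v_3 = [[1, -1, 0, 0, 2]]^T. Check: (A + 2I) v_3 = [[0, 0, 0, 0, 0]]^T = 0.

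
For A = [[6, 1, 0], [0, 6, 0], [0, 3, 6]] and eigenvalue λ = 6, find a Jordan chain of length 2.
We seek v_1 ∈ ker((A - 6I)^2) \ ker(A - 6I), then set v_{i+1} = (A - 6I) v_i.

One such chain is v_1 = [[1, 1, 0]]^T, v_2 = [[1, 0, 3]]^T. Check: (A - 6I) v_2 = [[0, 0, 0]]^T = 0.

v_1 = [[1, 1, 0]]^T, v_2 = [[1, 0, 3]]^T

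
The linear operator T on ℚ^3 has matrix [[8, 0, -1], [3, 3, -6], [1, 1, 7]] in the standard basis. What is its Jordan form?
The characteristic polynomial is det(xI - A) = (x - 6)^3, so the eigenvalues are 6 (algebraic multiplicity 3).

For λ = 6: rank(A - 6I) = 2, rank((A - 6I)^2) = 1, rank((A - 6I)^3) = 0. The eigenspace has dimension 3 - 2 = 1, so there is 1 Jordan block; the rank sequence gives block sizes [3].

Assembling the blocks gives the Jordan form J above.

J = [[6, 1, 0], [0, 6, 1], [0, 0, 6]]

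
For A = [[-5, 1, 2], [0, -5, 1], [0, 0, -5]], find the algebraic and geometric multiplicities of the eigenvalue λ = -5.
algebraic multiplicity 3, geometric multiplicity 1

The characteristic polynomial is (x + 5)^3, so the factor x + 5 appears with exponent 3: the algebraic multiplicity is 3.

rank(A + 5I) = 2, so the eigenspace has dimension 3 - 2 = 1: the geometric multiplicity is 1.

Since 1 < 3, A is not diagonalizable.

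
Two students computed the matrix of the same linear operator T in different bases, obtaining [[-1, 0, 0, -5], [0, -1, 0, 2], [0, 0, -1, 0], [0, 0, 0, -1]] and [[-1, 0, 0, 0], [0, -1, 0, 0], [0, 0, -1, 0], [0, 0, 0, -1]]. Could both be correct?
No.

Both have characteristic polynomial (x + 1)^4, but the minimal polynomial of A is (x + 1)^2 while the minimal polynomial of B is x + 1. The minimal polynomial is a similarity invariant, so A and B are not similar.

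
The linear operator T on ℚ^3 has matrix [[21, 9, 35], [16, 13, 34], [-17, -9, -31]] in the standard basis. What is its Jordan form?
The characteristic polynomial is det(xI - A) = (x - 4)^2(x + 5), so the eigenvalues are -5 (algebraic multiplicity 1), 4 (algebraic multiplicity 2).

For λ = -5: algebraic multiplicity 1 gives one 1×1 block.

For λ = 4: rank(A - 4I) = 2, rank((A - 4I)^2) = 1. The eigenspace has dimension 3 - 2 = 1, so there is 1 Jordan block; the rank sequence gives block sizes [2].

Assembling the blocks gives the Jordan form J above.

J = [[-5, 0, 0], [0, 4, 1], [0, 0, 4]]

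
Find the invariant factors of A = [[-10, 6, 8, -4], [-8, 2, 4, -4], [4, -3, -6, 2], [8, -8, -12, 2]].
x + 2, (x + 2)(x + 4)^2

The Jordan structure of A has elementary divisors (x + 4)^2, (x + 2), (x + 2). Arranging the block sizes at each eigenvalue in decreasing order and taking row products gives the invariant factors.

Invariant factors (smallest first, each dividing the next): x + 2, (x + 2)(x + 4)^2.

Check: the last factor (x + 2)(x + 4)^2 is the minimal polynomial, and the product (x + 2)^2(x + 4)^2 is the characteristic polynomial.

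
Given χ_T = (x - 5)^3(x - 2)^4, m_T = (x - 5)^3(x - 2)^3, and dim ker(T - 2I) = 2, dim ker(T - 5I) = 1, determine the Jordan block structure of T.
Jordan blocks: (2, 3), (2, 1), (5, 3)

λ = 2: algebraic multiplicity 4 (exponent in χ_T), largest block size 3 (exponent in m_T), 2 blocks (geometric multiplicity). These force block sizes [3, 1].
λ = 5: algebraic multiplicity 3 (exponent in χ_T), largest block size 3 (exponent in m_T), 1 block (geometric multiplicity). This forces block sizes [3].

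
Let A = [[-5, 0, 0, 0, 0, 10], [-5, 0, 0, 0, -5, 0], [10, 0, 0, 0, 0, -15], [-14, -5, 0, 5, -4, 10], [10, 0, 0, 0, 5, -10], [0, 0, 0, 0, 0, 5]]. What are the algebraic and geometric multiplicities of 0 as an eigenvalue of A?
The characteristic polynomial is x^2(x - 5)^3(x + 5), so the factor x appears with exponent 2: the algebraic multiplicity is 2.

rank(A) = 4, so the eigenspace has dimension 6 - 4 = 2: the geometric multiplicity is 2.

algebraic multiplicity 2, geometric multiplicity 2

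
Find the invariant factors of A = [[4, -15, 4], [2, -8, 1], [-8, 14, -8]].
The Jordan structure of A has elementary divisors (x + 4)^3. Arranging the block sizes at each eigenvalue in decreasing order and taking row products gives the invariant factors.

Invariant factors (smallest first, each dividing the next): (x + 4)^3.

Check: the last factor (x + 4)^3 is the minimal polynomial, and the product (x + 4)^3 is the characteristic polynomial.

(x + 4)^3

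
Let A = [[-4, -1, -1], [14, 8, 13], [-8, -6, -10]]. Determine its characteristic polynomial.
xI - A = [[x + 4, 1, 1], [-14, x - 8, -13], [8, 6, x + 10]].

Expanding det(xI - A) along the first row:
det(xI - A) = + (x + 4)·det([[x - 8, -13], [6, x + 10]]) - (1)·det([[-14, -13], [8, x + 10]]) + (1)·det([[-14, x - 8], [8, 6]]).

Evaluating gives χ_A(x) = x^3 + 6x^2 + 12x + 8 = (x + 2)^3.

χ_A(x) = (x + 2)^3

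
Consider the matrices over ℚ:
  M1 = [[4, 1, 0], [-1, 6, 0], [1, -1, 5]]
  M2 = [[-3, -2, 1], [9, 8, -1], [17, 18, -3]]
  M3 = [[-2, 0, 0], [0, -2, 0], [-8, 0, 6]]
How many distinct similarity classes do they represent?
3 classes: {M1}, {M2}, {M3}

Characteristic polynomials: χ_{M1} = (x - 5)^3, χ_{M2} = (x - 6)(x + 2)^2, χ_{M3} = (x - 6)(x + 2)^2.

{M1}: invariant factors x - 5, (x - 5)^2.

{M2}: invariant factors (x - 6)(x + 2)^2.

{M3}: invariant factors x + 2, (x - 6)(x + 2).

Matrices are similar if and only if their invariant-factor lists agree; the partition into similarity classes is {M1}, {M2}, {M3}.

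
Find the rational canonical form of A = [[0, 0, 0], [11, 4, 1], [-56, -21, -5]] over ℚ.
R = [[0, 0, 0], [1, 0, -1], [0, 1, -1]]

The invariant factors of A (the non-unit diagonal entries of the Smith normal form of xI - A over ℚ[x]) are x(x^2 + x + 1), each dividing the next. The characteristic polynomial is their product, x(x^2 + x + 1).

The rational canonical form is the block-diagonal matrix of companion matrices C(f_i):
R = [[0, 0, 0], [1, 0, -1], [0, 1, -1]].

Note the characteristic polynomial does not split into linear factors over ℚ, so A has no Jordan form over ℚ; the rational canonical form exists over any field.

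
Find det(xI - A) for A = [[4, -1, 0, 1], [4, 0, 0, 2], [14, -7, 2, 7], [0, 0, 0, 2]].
χ_A(x) = (x - 2)^4

xI - A = [[x - 4, 1, 0, -1], [-4, x, 0, -2], [-14, 7, x - 2, -7], [0, 0, 0, x - 2]].

Expanding det(xI - A) along the first row:
det(xI - A) = + (x - 4)·det([[x, 0, -2], [7, x - 2, -7], [0, 0, x - 2]]) - (1)·det([[-4, 0, -2], [-14, x - 2, -7], [0, 0, x - 2]]) + (0)·det([[-4, x, -2], [-14, 7, -7], [0, 0, x - 2]]) - (-1)·det([[-4, x, 0], [-14, 7, x - 2], [0, 0, 0]]).

Evaluating gives χ_A(x) = x^4 - 8x^3 + 24x^2 - 32x + 16 = (x - 2)^4.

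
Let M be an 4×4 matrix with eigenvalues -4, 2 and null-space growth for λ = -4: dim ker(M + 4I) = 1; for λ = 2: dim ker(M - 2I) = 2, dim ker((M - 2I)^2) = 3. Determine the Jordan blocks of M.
Jordan blocks: (-4, 1), (2, 2), (2, 1)

λ = -4: successive nullity increments [1] count blocks of size ≥ k; block sizes are [1].
λ = 2: successive nullity increments [2, 1] count blocks of size ≥ k; block sizes are [2, 1].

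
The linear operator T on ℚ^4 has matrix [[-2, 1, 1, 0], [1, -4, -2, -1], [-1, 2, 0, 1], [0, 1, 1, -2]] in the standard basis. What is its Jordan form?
J = [[-2, 1, 0, 0], [0, -2, 0, 0], [0, 0, -2, 1], [0, 0, 0, -2]]

The characteristic polynomial is det(xI - A) = (x + 2)^4, so the eigenvalues are -2 (algebraic multiplicity 4).

For λ = -2: rank(A + 2I) = 2, rank((A + 2I)^2) = 0. The eigenspace has dimension 4 - 2 = 2, so there are 2 Jordan blocks; the rank sequence gives block sizes [2, 2].

Assembling the blocks gives the Jordan form J above.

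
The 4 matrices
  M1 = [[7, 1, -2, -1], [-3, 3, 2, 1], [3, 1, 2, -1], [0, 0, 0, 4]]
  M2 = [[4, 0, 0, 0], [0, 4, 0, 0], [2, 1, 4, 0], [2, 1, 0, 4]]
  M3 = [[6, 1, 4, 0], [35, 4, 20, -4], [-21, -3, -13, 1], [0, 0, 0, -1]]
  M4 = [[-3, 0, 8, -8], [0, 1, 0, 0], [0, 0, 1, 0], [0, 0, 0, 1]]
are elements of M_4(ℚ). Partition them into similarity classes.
3 classes: {M1, M2}, {M3}, {M4}

Characteristic polynomials: χ_{M1} = (x - 4)^4, χ_{M2} = (x - 4)^4, χ_{M3} = (x + 1)^4, χ_{M4} = (x - 1)^3(x + 3).

{M1, M2}: invariant factors x - 4, x - 4, (x - 4)^2.

{M3}: invariant factors (x + 1)^2, (x + 1)^2.

{M4}: invariant factors x - 1, x - 1, (x - 1)(x + 3).

Matrices are similar if and only if their invariant-factor lists agree; the partition into similarity classes is {M1, M2}, {M3}, {M4}.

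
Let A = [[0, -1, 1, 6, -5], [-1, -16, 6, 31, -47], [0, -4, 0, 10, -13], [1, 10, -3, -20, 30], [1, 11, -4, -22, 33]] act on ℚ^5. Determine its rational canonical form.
R = [[0, 0, 0, 0, -8], [1, 0, 0, 0, -6], [0, 1, 0, 0, 5], [0, 0, 1, 0, 1], [0, 0, 0, 1, -3]]

The invariant factors of A (the non-unit diagonal entries of the Smith normal form of xI - A over ℚ[x]) are (x + 1)(x + 2)(x^3 - 3x + 4), each dividing the next. The characteristic polynomial is their product, (x + 1)(x + 2)(x^3 - 3x + 4).

The rational canonical form is the block-diagonal matrix of companion matrices C(f_i):
R = [[0, 0, 0, 0, -8], [1, 0, 0, 0, -6], [0, 1, 0, 0, 5], [0, 0, 1, 0, 1], [0, 0, 0, 1, -3]].

Note the characteristic polynomial does not split into linear factors over ℚ, so A has no Jordan form over ℚ; the rational canonical form exists over any field.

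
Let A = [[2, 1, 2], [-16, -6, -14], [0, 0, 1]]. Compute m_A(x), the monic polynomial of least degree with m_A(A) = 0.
m_A(x) = (x - 1)(x + 2)^2

The characteristic polynomial factors as (x - 1)(x + 2)^2. The minimal polynomial is ∏(x - λ)^{k_λ} where k_λ is the size of the largest Jordan block at λ.

For λ = -2: rank(A + 2I) = 2, and the largest Jordan block has size 2 (the smallest k with rank((A + 2I)^k) = rank((A + 2I)^(k+1))).
For λ = 1: rank(A - I) = 2, and the largest Jordan block has size 1 (the smallest k with rank((A - I)^k) = rank((A - I)^(k+1))).

So m_A(x) = (x - 1)(x + 2)^2.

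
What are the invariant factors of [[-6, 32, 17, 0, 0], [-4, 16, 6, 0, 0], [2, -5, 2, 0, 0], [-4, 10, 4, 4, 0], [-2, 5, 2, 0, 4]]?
The Jordan structure of A has elementary divisors (x - 4)^3, (x - 4), (x - 4). Arranging the block sizes at each eigenvalue in decreasing order and taking row products gives the invariant factors.

Invariant factors (smallest first, each dividing the next): x - 4, x - 4, (x - 4)^3.

Check: the last factor (x - 4)^3 is the minimal polynomial, and the product (x - 4)^5 is the characteristic polynomial.

x - 4, x - 4, (x - 4)^3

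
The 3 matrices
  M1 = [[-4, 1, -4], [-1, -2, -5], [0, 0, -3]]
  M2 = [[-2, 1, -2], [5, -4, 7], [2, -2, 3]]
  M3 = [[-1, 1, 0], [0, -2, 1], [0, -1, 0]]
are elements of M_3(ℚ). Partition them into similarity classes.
2 classes: {M1}, {M2, M3}

Characteristic polynomials: χ_{M1} = (x + 3)^3, χ_{M2} = (x + 1)^3, χ_{M3} = (x + 1)^3.

{M1}: invariant factors (x + 3)^3.

{M2, M3}: invariant factors (x + 1)^3.

Matrices are similar if and only if their invariant-factor lists agree; the partition into similarity classes is {M1}, {M2, M3}.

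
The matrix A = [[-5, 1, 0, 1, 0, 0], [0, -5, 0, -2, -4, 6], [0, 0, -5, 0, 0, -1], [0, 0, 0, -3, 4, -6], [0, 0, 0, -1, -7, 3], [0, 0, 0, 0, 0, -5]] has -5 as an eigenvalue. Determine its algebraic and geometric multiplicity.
algebraic multiplicity 6, geometric multiplicity 3

The characteristic polynomial is (x + 5)^6, so the factor x + 5 appears with exponent 6: the algebraic multiplicity is 6.

rank(A + 5I) = 3, so the eigenspace has dimension 6 - 3 = 3: the geometric multiplicity is 3.

Since 3 < 6, A is not diagonalizable.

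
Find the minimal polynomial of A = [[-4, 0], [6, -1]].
m_A(x) = (x + 1)(x + 4)

The characteristic polynomial factors as (x + 1)(x + 4). The minimal polynomial is ∏(x - λ)^{k_λ} where k_λ is the size of the largest Jordan block at λ.

For λ = -4: rank(A + 4I) = 1, and the largest Jordan block has size 1 (the smallest k with rank((A + 4I)^k) = rank((A + 4I)^(k+1))).
For λ = -1: rank(A + I) = 1, and the largest Jordan block has size 1 (the smallest k with rank((A + I)^k) = rank((A + I)^(k+1))).

So m_A(x) = (x + 1)(x + 4).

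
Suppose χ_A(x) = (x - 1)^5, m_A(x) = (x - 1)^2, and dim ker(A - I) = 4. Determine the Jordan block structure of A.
Jordan blocks: (1, 2), (1, 1), (1, 1), (1, 1)

λ = 1: algebraic multiplicity 5 (exponent in χ_A), largest block size 2 (exponent in m_A), 4 blocks (geometric multiplicity). These force block sizes [2, 1, 1, 1].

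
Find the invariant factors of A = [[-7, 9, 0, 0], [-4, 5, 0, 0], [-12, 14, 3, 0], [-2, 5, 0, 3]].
The Jordan structure of A has elementary divisors (x + 1)^2, (x - 3), (x - 3). Arranging the block sizes at each eigenvalue in decreasing order and taking row products gives the invariant factors.

Invariant factors (smallest first, each dividing the next): x - 3, (x - 3)(x + 1)^2.

Check: the last factor (x - 3)(x + 1)^2 is the minimal polynomial, and the product (x - 3)^2(x + 1)^2 is the characteristic polynomial.

x - 3, (x - 3)(x + 1)^2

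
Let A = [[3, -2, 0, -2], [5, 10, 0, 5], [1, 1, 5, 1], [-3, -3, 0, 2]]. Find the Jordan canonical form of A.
J = [[5, 1, 0, 0], [0, 5, 0, 0], [0, 0, 5, 0], [0, 0, 0, 5]]

The characteristic polynomial is det(xI - A) = (x - 5)^4, so the eigenvalues are 5 (algebraic multiplicity 4).

For λ = 5: rank(A - 5I) = 1, rank((A - 5I)^2) = 0. The eigenspace has dimension 4 - 1 = 3, so there are 3 Jordan blocks; the rank sequence gives block sizes [2, 1, 1].

Assembling the blocks gives the Jordan form J above.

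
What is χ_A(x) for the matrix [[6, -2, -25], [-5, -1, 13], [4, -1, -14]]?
xI - A = [[x - 6, 2, 25], [5, x + 1, -13], [-4, 1, x + 14]].

Expanding det(xI - A) along the first row:
det(xI - A) = + (x - 6)·det([[x + 1, -13], [1, x + 14]]) - (2)·det([[5, -13], [-4, x + 14]]) + (25)·det([[5, x + 1], [-4, 1]]).

Evaluating gives χ_A(x) = x^3 + 9x^2 + 27x + 27 = (x + 3)^3.

χ_A(x) = (x + 3)^3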